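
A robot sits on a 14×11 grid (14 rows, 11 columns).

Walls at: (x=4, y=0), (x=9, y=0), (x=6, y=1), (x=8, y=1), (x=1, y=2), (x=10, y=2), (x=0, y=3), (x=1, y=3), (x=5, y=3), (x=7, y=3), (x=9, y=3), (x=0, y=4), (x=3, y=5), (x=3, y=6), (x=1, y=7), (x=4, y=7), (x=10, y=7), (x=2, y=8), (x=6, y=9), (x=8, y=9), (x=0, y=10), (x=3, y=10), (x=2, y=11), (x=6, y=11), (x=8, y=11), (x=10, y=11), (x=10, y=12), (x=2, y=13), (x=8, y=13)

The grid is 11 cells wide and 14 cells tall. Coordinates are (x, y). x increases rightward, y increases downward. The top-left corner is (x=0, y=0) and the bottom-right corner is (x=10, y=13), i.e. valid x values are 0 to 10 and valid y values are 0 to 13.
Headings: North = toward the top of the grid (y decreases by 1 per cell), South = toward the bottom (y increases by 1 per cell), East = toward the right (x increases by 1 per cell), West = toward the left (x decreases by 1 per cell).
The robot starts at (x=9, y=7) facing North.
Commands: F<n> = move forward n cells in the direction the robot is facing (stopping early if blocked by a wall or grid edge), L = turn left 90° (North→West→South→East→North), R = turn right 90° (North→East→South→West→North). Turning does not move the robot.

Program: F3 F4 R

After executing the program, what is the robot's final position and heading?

Start: (x=9, y=7), facing North
  F3: move forward 3, now at (x=9, y=4)
  F4: move forward 0/4 (blocked), now at (x=9, y=4)
  R: turn right, now facing East
Final: (x=9, y=4), facing East

Answer: Final position: (x=9, y=4), facing East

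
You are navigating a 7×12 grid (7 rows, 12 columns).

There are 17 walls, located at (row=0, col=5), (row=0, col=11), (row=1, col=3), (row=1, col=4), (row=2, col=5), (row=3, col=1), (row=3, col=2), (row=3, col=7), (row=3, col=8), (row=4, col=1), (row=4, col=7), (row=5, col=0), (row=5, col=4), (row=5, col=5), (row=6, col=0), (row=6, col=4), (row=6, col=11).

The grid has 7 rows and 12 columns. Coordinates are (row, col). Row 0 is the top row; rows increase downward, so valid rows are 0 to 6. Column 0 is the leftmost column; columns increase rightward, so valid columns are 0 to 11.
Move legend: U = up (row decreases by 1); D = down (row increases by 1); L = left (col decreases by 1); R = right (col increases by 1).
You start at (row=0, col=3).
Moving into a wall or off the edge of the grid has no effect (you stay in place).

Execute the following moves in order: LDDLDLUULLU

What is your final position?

Start: (row=0, col=3)
  L (left): (row=0, col=3) -> (row=0, col=2)
  D (down): (row=0, col=2) -> (row=1, col=2)
  D (down): (row=1, col=2) -> (row=2, col=2)
  L (left): (row=2, col=2) -> (row=2, col=1)
  D (down): blocked, stay at (row=2, col=1)
  L (left): (row=2, col=1) -> (row=2, col=0)
  U (up): (row=2, col=0) -> (row=1, col=0)
  U (up): (row=1, col=0) -> (row=0, col=0)
  L (left): blocked, stay at (row=0, col=0)
  L (left): blocked, stay at (row=0, col=0)
  U (up): blocked, stay at (row=0, col=0)
Final: (row=0, col=0)

Answer: Final position: (row=0, col=0)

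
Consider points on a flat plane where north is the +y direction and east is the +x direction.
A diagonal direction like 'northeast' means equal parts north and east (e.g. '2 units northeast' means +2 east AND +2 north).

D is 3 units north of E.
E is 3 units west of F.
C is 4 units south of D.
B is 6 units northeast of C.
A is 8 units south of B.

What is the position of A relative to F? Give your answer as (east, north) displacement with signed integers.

Answer: A is at (east=3, north=-3) relative to F.

Derivation:
Place F at the origin (east=0, north=0).
  E is 3 units west of F: delta (east=-3, north=+0); E at (east=-3, north=0).
  D is 3 units north of E: delta (east=+0, north=+3); D at (east=-3, north=3).
  C is 4 units south of D: delta (east=+0, north=-4); C at (east=-3, north=-1).
  B is 6 units northeast of C: delta (east=+6, north=+6); B at (east=3, north=5).
  A is 8 units south of B: delta (east=+0, north=-8); A at (east=3, north=-3).
Therefore A relative to F: (east=3, north=-3).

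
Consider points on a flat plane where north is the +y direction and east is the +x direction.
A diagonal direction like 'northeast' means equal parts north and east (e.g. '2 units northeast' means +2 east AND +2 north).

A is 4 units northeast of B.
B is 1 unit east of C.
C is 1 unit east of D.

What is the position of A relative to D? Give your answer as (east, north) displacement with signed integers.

Place D at the origin (east=0, north=0).
  C is 1 unit east of D: delta (east=+1, north=+0); C at (east=1, north=0).
  B is 1 unit east of C: delta (east=+1, north=+0); B at (east=2, north=0).
  A is 4 units northeast of B: delta (east=+4, north=+4); A at (east=6, north=4).
Therefore A relative to D: (east=6, north=4).

Answer: A is at (east=6, north=4) relative to D.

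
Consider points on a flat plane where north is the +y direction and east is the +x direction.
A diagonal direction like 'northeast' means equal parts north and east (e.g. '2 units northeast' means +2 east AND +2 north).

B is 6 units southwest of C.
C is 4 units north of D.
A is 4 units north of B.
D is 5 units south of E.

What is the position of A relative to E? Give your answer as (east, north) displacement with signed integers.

Place E at the origin (east=0, north=0).
  D is 5 units south of E: delta (east=+0, north=-5); D at (east=0, north=-5).
  C is 4 units north of D: delta (east=+0, north=+4); C at (east=0, north=-1).
  B is 6 units southwest of C: delta (east=-6, north=-6); B at (east=-6, north=-7).
  A is 4 units north of B: delta (east=+0, north=+4); A at (east=-6, north=-3).
Therefore A relative to E: (east=-6, north=-3).

Answer: A is at (east=-6, north=-3) relative to E.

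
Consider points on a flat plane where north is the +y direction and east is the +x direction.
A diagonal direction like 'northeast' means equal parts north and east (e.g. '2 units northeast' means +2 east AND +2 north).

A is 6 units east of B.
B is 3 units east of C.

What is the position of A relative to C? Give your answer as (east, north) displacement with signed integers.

Place C at the origin (east=0, north=0).
  B is 3 units east of C: delta (east=+3, north=+0); B at (east=3, north=0).
  A is 6 units east of B: delta (east=+6, north=+0); A at (east=9, north=0).
Therefore A relative to C: (east=9, north=0).

Answer: A is at (east=9, north=0) relative to C.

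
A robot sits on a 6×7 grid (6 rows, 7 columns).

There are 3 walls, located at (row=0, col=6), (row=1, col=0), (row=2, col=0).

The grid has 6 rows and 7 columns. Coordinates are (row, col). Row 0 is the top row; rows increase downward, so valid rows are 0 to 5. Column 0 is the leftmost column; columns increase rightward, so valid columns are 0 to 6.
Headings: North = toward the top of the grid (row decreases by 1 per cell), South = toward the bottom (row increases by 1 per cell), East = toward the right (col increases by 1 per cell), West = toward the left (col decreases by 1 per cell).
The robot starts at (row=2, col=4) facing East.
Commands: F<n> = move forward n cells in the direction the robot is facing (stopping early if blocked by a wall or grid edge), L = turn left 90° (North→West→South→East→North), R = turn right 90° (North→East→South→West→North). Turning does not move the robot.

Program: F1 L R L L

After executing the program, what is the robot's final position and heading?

Answer: Final position: (row=2, col=5), facing West

Derivation:
Start: (row=2, col=4), facing East
  F1: move forward 1, now at (row=2, col=5)
  L: turn left, now facing North
  R: turn right, now facing East
  L: turn left, now facing North
  L: turn left, now facing West
Final: (row=2, col=5), facing West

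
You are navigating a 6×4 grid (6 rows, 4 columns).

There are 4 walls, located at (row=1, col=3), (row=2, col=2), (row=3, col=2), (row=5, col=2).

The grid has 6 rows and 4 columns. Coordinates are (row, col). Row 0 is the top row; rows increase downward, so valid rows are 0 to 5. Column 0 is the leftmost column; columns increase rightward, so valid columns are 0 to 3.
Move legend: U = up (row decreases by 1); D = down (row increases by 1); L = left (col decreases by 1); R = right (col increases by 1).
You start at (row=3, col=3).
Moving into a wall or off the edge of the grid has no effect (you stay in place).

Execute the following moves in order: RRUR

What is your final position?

Start: (row=3, col=3)
  R (right): blocked, stay at (row=3, col=3)
  R (right): blocked, stay at (row=3, col=3)
  U (up): (row=3, col=3) -> (row=2, col=3)
  R (right): blocked, stay at (row=2, col=3)
Final: (row=2, col=3)

Answer: Final position: (row=2, col=3)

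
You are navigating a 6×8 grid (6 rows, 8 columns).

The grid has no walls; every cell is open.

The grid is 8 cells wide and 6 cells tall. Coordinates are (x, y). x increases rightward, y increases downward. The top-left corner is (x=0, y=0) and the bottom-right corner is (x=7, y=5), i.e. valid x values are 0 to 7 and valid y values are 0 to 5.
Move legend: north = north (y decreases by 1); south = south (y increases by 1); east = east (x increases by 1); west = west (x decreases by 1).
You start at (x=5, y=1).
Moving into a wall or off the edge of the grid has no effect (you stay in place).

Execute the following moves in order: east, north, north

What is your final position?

Answer: Final position: (x=6, y=0)

Derivation:
Start: (x=5, y=1)
  east (east): (x=5, y=1) -> (x=6, y=1)
  north (north): (x=6, y=1) -> (x=6, y=0)
  north (north): blocked, stay at (x=6, y=0)
Final: (x=6, y=0)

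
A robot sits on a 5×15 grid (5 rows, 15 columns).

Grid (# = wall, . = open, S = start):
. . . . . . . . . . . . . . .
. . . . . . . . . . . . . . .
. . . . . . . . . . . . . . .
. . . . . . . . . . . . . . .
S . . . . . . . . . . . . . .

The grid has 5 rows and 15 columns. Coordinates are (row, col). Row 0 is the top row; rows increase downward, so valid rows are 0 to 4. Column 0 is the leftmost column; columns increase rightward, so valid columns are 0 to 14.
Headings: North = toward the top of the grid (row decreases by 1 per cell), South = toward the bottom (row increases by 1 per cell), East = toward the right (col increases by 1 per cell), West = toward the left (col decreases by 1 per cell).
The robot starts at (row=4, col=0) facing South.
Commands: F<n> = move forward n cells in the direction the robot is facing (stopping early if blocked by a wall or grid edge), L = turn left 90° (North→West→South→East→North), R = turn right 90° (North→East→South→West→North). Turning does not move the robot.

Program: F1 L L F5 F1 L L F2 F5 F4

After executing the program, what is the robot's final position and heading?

Answer: Final position: (row=4, col=0), facing South

Derivation:
Start: (row=4, col=0), facing South
  F1: move forward 0/1 (blocked), now at (row=4, col=0)
  L: turn left, now facing East
  L: turn left, now facing North
  F5: move forward 4/5 (blocked), now at (row=0, col=0)
  F1: move forward 0/1 (blocked), now at (row=0, col=0)
  L: turn left, now facing West
  L: turn left, now facing South
  F2: move forward 2, now at (row=2, col=0)
  F5: move forward 2/5 (blocked), now at (row=4, col=0)
  F4: move forward 0/4 (blocked), now at (row=4, col=0)
Final: (row=4, col=0), facing South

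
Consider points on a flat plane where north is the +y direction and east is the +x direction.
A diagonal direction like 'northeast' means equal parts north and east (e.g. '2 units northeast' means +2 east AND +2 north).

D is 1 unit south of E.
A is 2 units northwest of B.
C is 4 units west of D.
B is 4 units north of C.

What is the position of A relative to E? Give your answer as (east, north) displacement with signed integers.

Place E at the origin (east=0, north=0).
  D is 1 unit south of E: delta (east=+0, north=-1); D at (east=0, north=-1).
  C is 4 units west of D: delta (east=-4, north=+0); C at (east=-4, north=-1).
  B is 4 units north of C: delta (east=+0, north=+4); B at (east=-4, north=3).
  A is 2 units northwest of B: delta (east=-2, north=+2); A at (east=-6, north=5).
Therefore A relative to E: (east=-6, north=5).

Answer: A is at (east=-6, north=5) relative to E.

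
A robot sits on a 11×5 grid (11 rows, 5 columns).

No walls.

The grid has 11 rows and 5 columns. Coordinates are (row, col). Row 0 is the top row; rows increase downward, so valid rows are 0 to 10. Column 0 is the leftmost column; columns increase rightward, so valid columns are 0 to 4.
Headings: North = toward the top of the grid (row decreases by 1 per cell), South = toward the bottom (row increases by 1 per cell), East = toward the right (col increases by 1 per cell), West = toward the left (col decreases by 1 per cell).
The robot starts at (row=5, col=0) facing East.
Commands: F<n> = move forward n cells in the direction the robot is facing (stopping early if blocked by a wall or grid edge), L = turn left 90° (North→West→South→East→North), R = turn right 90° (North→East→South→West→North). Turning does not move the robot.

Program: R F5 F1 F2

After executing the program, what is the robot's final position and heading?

Start: (row=5, col=0), facing East
  R: turn right, now facing South
  F5: move forward 5, now at (row=10, col=0)
  F1: move forward 0/1 (blocked), now at (row=10, col=0)
  F2: move forward 0/2 (blocked), now at (row=10, col=0)
Final: (row=10, col=0), facing South

Answer: Final position: (row=10, col=0), facing South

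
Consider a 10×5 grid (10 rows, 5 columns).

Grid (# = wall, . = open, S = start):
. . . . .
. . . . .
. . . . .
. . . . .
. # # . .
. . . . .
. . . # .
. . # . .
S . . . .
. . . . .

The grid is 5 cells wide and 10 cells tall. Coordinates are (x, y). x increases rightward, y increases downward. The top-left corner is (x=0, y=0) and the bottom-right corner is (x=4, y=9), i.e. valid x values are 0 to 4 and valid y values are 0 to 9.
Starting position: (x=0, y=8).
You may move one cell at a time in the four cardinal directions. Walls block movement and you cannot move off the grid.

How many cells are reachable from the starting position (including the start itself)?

BFS flood-fill from (x=0, y=8):
  Distance 0: (x=0, y=8)
  Distance 1: (x=0, y=7), (x=1, y=8), (x=0, y=9)
  Distance 2: (x=0, y=6), (x=1, y=7), (x=2, y=8), (x=1, y=9)
  Distance 3: (x=0, y=5), (x=1, y=6), (x=3, y=8), (x=2, y=9)
  Distance 4: (x=0, y=4), (x=1, y=5), (x=2, y=6), (x=3, y=7), (x=4, y=8), (x=3, y=9)
  Distance 5: (x=0, y=3), (x=2, y=5), (x=4, y=7), (x=4, y=9)
  Distance 6: (x=0, y=2), (x=1, y=3), (x=3, y=5), (x=4, y=6)
  Distance 7: (x=0, y=1), (x=1, y=2), (x=2, y=3), (x=3, y=4), (x=4, y=5)
  Distance 8: (x=0, y=0), (x=1, y=1), (x=2, y=2), (x=3, y=3), (x=4, y=4)
  Distance 9: (x=1, y=0), (x=2, y=1), (x=3, y=2), (x=4, y=3)
  Distance 10: (x=2, y=0), (x=3, y=1), (x=4, y=2)
  Distance 11: (x=3, y=0), (x=4, y=1)
  Distance 12: (x=4, y=0)
Total reachable: 46 (grid has 46 open cells total)

Answer: Reachable cells: 46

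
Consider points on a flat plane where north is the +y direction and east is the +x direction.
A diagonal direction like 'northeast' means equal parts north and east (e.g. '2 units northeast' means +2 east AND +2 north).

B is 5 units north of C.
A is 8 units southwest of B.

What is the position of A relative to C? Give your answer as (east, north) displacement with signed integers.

Place C at the origin (east=0, north=0).
  B is 5 units north of C: delta (east=+0, north=+5); B at (east=0, north=5).
  A is 8 units southwest of B: delta (east=-8, north=-8); A at (east=-8, north=-3).
Therefore A relative to C: (east=-8, north=-3).

Answer: A is at (east=-8, north=-3) relative to C.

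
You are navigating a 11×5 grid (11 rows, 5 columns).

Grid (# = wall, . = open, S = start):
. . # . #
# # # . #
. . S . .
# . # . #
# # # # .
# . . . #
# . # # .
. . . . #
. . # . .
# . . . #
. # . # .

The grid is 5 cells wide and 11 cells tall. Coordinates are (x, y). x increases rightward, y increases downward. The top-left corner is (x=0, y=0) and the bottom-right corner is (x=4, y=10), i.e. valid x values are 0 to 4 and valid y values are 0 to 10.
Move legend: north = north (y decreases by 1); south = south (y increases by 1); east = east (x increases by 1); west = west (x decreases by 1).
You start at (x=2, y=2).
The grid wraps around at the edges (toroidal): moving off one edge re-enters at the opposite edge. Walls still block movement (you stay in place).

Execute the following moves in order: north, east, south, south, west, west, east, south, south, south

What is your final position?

Start: (x=2, y=2)
  north (north): blocked, stay at (x=2, y=2)
  east (east): (x=2, y=2) -> (x=3, y=2)
  south (south): (x=3, y=2) -> (x=3, y=3)
  south (south): blocked, stay at (x=3, y=3)
  west (west): blocked, stay at (x=3, y=3)
  west (west): blocked, stay at (x=3, y=3)
  east (east): blocked, stay at (x=3, y=3)
  [×3]south (south): blocked, stay at (x=3, y=3)
Final: (x=3, y=3)

Answer: Final position: (x=3, y=3)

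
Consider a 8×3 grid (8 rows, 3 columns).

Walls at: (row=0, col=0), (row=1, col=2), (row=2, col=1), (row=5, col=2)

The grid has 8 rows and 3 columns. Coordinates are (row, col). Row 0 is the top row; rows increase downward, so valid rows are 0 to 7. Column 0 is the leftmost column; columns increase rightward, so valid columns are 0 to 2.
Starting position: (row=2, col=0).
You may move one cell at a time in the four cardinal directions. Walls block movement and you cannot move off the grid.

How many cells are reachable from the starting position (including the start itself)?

Answer: Reachable cells: 20

Derivation:
BFS flood-fill from (row=2, col=0):
  Distance 0: (row=2, col=0)
  Distance 1: (row=1, col=0), (row=3, col=0)
  Distance 2: (row=1, col=1), (row=3, col=1), (row=4, col=0)
  Distance 3: (row=0, col=1), (row=3, col=2), (row=4, col=1), (row=5, col=0)
  Distance 4: (row=0, col=2), (row=2, col=2), (row=4, col=2), (row=5, col=1), (row=6, col=0)
  Distance 5: (row=6, col=1), (row=7, col=0)
  Distance 6: (row=6, col=2), (row=7, col=1)
  Distance 7: (row=7, col=2)
Total reachable: 20 (grid has 20 open cells total)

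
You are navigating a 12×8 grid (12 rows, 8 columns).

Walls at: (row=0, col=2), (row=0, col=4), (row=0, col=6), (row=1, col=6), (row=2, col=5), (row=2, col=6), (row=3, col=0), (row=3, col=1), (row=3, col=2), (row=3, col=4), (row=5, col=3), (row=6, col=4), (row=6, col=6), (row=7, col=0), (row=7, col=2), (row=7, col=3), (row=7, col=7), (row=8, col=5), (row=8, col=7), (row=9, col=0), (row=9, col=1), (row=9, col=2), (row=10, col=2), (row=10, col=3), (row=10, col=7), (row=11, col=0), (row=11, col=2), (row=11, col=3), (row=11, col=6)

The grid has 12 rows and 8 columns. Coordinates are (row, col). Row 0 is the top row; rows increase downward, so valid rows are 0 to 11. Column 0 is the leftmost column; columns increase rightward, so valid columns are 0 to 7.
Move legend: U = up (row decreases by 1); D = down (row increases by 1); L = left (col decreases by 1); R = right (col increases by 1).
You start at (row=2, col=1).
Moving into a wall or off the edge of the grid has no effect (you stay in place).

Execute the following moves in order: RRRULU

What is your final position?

Answer: Final position: (row=0, col=3)

Derivation:
Start: (row=2, col=1)
  R (right): (row=2, col=1) -> (row=2, col=2)
  R (right): (row=2, col=2) -> (row=2, col=3)
  R (right): (row=2, col=3) -> (row=2, col=4)
  U (up): (row=2, col=4) -> (row=1, col=4)
  L (left): (row=1, col=4) -> (row=1, col=3)
  U (up): (row=1, col=3) -> (row=0, col=3)
Final: (row=0, col=3)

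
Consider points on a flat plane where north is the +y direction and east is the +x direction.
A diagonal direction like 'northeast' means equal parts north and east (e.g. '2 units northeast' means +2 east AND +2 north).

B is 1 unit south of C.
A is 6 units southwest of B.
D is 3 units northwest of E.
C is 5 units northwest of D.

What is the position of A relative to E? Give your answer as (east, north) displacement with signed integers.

Answer: A is at (east=-14, north=1) relative to E.

Derivation:
Place E at the origin (east=0, north=0).
  D is 3 units northwest of E: delta (east=-3, north=+3); D at (east=-3, north=3).
  C is 5 units northwest of D: delta (east=-5, north=+5); C at (east=-8, north=8).
  B is 1 unit south of C: delta (east=+0, north=-1); B at (east=-8, north=7).
  A is 6 units southwest of B: delta (east=-6, north=-6); A at (east=-14, north=1).
Therefore A relative to E: (east=-14, north=1).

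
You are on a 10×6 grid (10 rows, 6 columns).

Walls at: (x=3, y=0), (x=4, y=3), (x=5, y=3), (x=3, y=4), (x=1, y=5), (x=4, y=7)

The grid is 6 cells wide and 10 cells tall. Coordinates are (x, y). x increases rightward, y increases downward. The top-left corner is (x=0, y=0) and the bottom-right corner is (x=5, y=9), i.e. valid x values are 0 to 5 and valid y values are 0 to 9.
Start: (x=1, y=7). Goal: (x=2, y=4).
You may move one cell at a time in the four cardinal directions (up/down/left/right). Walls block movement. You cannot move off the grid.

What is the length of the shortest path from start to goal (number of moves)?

BFS from (x=1, y=7) until reaching (x=2, y=4):
  Distance 0: (x=1, y=7)
  Distance 1: (x=1, y=6), (x=0, y=7), (x=2, y=7), (x=1, y=8)
  Distance 2: (x=0, y=6), (x=2, y=6), (x=3, y=7), (x=0, y=8), (x=2, y=8), (x=1, y=9)
  Distance 3: (x=0, y=5), (x=2, y=5), (x=3, y=6), (x=3, y=8), (x=0, y=9), (x=2, y=9)
  Distance 4: (x=0, y=4), (x=2, y=4), (x=3, y=5), (x=4, y=6), (x=4, y=8), (x=3, y=9)  <- goal reached here
One shortest path (4 moves): (x=1, y=7) -> (x=2, y=7) -> (x=2, y=6) -> (x=2, y=5) -> (x=2, y=4)

Answer: Shortest path length: 4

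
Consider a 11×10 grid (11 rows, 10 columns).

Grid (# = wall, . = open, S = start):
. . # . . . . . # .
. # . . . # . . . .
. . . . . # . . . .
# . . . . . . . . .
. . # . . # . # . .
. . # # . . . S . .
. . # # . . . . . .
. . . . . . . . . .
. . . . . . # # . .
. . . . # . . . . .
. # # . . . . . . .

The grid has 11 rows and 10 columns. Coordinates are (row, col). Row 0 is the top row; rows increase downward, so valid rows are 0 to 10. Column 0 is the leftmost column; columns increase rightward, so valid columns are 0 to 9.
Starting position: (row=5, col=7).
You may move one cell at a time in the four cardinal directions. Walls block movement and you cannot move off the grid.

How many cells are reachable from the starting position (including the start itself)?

BFS flood-fill from (row=5, col=7):
  Distance 0: (row=5, col=7)
  Distance 1: (row=5, col=6), (row=5, col=8), (row=6, col=7)
  Distance 2: (row=4, col=6), (row=4, col=8), (row=5, col=5), (row=5, col=9), (row=6, col=6), (row=6, col=8), (row=7, col=7)
  Distance 3: (row=3, col=6), (row=3, col=8), (row=4, col=9), (row=5, col=4), (row=6, col=5), (row=6, col=9), (row=7, col=6), (row=7, col=8)
  Distance 4: (row=2, col=6), (row=2, col=8), (row=3, col=5), (row=3, col=7), (row=3, col=9), (row=4, col=4), (row=6, col=4), (row=7, col=5), (row=7, col=9), (row=8, col=8)
  Distance 5: (row=1, col=6), (row=1, col=8), (row=2, col=7), (row=2, col=9), (row=3, col=4), (row=4, col=3), (row=7, col=4), (row=8, col=5), (row=8, col=9), (row=9, col=8)
  Distance 6: (row=0, col=6), (row=1, col=7), (row=1, col=9), (row=2, col=4), (row=3, col=3), (row=7, col=3), (row=8, col=4), (row=9, col=5), (row=9, col=7), (row=9, col=9), (row=10, col=8)
  Distance 7: (row=0, col=5), (row=0, col=7), (row=0, col=9), (row=1, col=4), (row=2, col=3), (row=3, col=2), (row=7, col=2), (row=8, col=3), (row=9, col=6), (row=10, col=5), (row=10, col=7), (row=10, col=9)
  Distance 8: (row=0, col=4), (row=1, col=3), (row=2, col=2), (row=3, col=1), (row=7, col=1), (row=8, col=2), (row=9, col=3), (row=10, col=4), (row=10, col=6)
  Distance 9: (row=0, col=3), (row=1, col=2), (row=2, col=1), (row=4, col=1), (row=6, col=1), (row=7, col=0), (row=8, col=1), (row=9, col=2), (row=10, col=3)
  Distance 10: (row=2, col=0), (row=4, col=0), (row=5, col=1), (row=6, col=0), (row=8, col=0), (row=9, col=1)
  Distance 11: (row=1, col=0), (row=5, col=0), (row=9, col=0)
  Distance 12: (row=0, col=0), (row=10, col=0)
  Distance 13: (row=0, col=1)
Total reachable: 92 (grid has 92 open cells total)

Answer: Reachable cells: 92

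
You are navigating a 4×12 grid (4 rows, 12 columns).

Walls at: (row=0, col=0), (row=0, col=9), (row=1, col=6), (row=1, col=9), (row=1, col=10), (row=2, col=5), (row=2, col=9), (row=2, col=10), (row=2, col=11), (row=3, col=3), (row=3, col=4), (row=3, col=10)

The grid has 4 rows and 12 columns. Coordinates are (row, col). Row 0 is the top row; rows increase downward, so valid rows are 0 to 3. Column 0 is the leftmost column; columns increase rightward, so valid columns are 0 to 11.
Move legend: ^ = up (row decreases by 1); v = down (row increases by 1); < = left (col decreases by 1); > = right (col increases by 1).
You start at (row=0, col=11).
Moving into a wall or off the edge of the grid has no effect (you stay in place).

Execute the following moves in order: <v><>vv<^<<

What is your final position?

Answer: Final position: (row=0, col=10)

Derivation:
Start: (row=0, col=11)
  < (left): (row=0, col=11) -> (row=0, col=10)
  v (down): blocked, stay at (row=0, col=10)
  > (right): (row=0, col=10) -> (row=0, col=11)
  < (left): (row=0, col=11) -> (row=0, col=10)
  > (right): (row=0, col=10) -> (row=0, col=11)
  v (down): (row=0, col=11) -> (row=1, col=11)
  v (down): blocked, stay at (row=1, col=11)
  < (left): blocked, stay at (row=1, col=11)
  ^ (up): (row=1, col=11) -> (row=0, col=11)
  < (left): (row=0, col=11) -> (row=0, col=10)
  < (left): blocked, stay at (row=0, col=10)
Final: (row=0, col=10)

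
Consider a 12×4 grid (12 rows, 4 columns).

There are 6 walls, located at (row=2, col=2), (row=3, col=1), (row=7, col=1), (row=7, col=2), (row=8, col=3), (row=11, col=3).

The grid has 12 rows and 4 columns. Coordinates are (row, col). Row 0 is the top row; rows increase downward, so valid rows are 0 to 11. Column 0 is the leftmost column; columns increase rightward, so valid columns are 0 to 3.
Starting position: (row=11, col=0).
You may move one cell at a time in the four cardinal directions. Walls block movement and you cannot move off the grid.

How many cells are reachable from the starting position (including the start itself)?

Answer: Reachable cells: 42

Derivation:
BFS flood-fill from (row=11, col=0):
  Distance 0: (row=11, col=0)
  Distance 1: (row=10, col=0), (row=11, col=1)
  Distance 2: (row=9, col=0), (row=10, col=1), (row=11, col=2)
  Distance 3: (row=8, col=0), (row=9, col=1), (row=10, col=2)
  Distance 4: (row=7, col=0), (row=8, col=1), (row=9, col=2), (row=10, col=3)
  Distance 5: (row=6, col=0), (row=8, col=2), (row=9, col=3)
  Distance 6: (row=5, col=0), (row=6, col=1)
  Distance 7: (row=4, col=0), (row=5, col=1), (row=6, col=2)
  Distance 8: (row=3, col=0), (row=4, col=1), (row=5, col=2), (row=6, col=3)
  Distance 9: (row=2, col=0), (row=4, col=2), (row=5, col=3), (row=7, col=3)
  Distance 10: (row=1, col=0), (row=2, col=1), (row=3, col=2), (row=4, col=3)
  Distance 11: (row=0, col=0), (row=1, col=1), (row=3, col=3)
  Distance 12: (row=0, col=1), (row=1, col=2), (row=2, col=3)
  Distance 13: (row=0, col=2), (row=1, col=3)
  Distance 14: (row=0, col=3)
Total reachable: 42 (grid has 42 open cells total)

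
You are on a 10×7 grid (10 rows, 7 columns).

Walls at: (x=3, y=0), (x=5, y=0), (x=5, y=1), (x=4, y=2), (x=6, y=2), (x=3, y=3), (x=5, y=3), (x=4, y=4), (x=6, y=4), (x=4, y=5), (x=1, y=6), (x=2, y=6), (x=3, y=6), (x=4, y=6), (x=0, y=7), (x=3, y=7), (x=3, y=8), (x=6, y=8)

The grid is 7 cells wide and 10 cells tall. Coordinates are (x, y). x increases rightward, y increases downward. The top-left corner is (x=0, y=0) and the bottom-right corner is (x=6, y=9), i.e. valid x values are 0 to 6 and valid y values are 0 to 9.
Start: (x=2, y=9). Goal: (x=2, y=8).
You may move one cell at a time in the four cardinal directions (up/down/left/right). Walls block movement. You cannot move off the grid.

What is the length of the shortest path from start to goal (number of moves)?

BFS from (x=2, y=9) until reaching (x=2, y=8):
  Distance 0: (x=2, y=9)
  Distance 1: (x=2, y=8), (x=1, y=9), (x=3, y=9)  <- goal reached here
One shortest path (1 moves): (x=2, y=9) -> (x=2, y=8)

Answer: Shortest path length: 1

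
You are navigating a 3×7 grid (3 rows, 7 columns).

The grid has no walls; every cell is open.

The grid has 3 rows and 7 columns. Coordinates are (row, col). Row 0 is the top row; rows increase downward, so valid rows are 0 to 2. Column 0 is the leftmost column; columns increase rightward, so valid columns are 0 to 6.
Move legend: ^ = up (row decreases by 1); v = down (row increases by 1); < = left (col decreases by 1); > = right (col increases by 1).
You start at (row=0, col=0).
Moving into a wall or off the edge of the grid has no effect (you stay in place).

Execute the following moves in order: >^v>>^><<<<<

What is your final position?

Start: (row=0, col=0)
  > (right): (row=0, col=0) -> (row=0, col=1)
  ^ (up): blocked, stay at (row=0, col=1)
  v (down): (row=0, col=1) -> (row=1, col=1)
  > (right): (row=1, col=1) -> (row=1, col=2)
  > (right): (row=1, col=2) -> (row=1, col=3)
  ^ (up): (row=1, col=3) -> (row=0, col=3)
  > (right): (row=0, col=3) -> (row=0, col=4)
  < (left): (row=0, col=4) -> (row=0, col=3)
  < (left): (row=0, col=3) -> (row=0, col=2)
  < (left): (row=0, col=2) -> (row=0, col=1)
  < (left): (row=0, col=1) -> (row=0, col=0)
  < (left): blocked, stay at (row=0, col=0)
Final: (row=0, col=0)

Answer: Final position: (row=0, col=0)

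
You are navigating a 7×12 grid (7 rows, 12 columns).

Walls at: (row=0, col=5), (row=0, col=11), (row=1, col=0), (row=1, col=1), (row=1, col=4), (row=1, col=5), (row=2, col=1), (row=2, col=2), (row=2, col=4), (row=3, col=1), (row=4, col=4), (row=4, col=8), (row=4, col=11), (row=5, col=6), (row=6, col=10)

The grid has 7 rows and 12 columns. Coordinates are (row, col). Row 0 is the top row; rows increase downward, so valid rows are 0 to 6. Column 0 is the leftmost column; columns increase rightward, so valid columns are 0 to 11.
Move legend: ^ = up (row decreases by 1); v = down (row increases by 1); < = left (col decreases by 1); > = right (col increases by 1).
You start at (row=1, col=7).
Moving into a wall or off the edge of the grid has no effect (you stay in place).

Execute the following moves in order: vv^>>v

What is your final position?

Answer: Final position: (row=3, col=9)

Derivation:
Start: (row=1, col=7)
  v (down): (row=1, col=7) -> (row=2, col=7)
  v (down): (row=2, col=7) -> (row=3, col=7)
  ^ (up): (row=3, col=7) -> (row=2, col=7)
  > (right): (row=2, col=7) -> (row=2, col=8)
  > (right): (row=2, col=8) -> (row=2, col=9)
  v (down): (row=2, col=9) -> (row=3, col=9)
Final: (row=3, col=9)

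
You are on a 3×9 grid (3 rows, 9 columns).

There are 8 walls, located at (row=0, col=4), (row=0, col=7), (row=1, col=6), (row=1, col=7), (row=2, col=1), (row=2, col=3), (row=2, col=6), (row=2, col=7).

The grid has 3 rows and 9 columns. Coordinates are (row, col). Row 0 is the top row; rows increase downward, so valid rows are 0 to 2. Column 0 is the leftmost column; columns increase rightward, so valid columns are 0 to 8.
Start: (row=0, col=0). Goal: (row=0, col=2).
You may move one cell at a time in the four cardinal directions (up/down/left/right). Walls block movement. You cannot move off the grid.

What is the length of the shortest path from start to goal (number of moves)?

Answer: Shortest path length: 2

Derivation:
BFS from (row=0, col=0) until reaching (row=0, col=2):
  Distance 0: (row=0, col=0)
  Distance 1: (row=0, col=1), (row=1, col=0)
  Distance 2: (row=0, col=2), (row=1, col=1), (row=2, col=0)  <- goal reached here
One shortest path (2 moves): (row=0, col=0) -> (row=0, col=1) -> (row=0, col=2)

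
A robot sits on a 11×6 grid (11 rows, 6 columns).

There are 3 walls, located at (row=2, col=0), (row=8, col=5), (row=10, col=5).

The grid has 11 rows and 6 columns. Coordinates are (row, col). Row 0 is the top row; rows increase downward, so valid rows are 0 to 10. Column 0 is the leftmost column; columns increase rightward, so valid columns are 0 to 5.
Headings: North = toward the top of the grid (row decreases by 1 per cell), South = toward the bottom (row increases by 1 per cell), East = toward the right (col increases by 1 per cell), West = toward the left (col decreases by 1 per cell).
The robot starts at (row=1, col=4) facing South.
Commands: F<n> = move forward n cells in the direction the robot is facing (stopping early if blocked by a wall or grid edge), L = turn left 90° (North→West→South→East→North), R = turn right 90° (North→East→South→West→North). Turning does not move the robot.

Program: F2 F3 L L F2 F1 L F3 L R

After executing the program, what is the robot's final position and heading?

Start: (row=1, col=4), facing South
  F2: move forward 2, now at (row=3, col=4)
  F3: move forward 3, now at (row=6, col=4)
  L: turn left, now facing East
  L: turn left, now facing North
  F2: move forward 2, now at (row=4, col=4)
  F1: move forward 1, now at (row=3, col=4)
  L: turn left, now facing West
  F3: move forward 3, now at (row=3, col=1)
  L: turn left, now facing South
  R: turn right, now facing West
Final: (row=3, col=1), facing West

Answer: Final position: (row=3, col=1), facing West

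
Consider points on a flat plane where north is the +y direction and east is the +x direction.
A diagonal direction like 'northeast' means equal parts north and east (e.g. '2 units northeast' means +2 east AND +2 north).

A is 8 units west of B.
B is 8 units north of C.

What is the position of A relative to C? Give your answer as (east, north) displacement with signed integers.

Place C at the origin (east=0, north=0).
  B is 8 units north of C: delta (east=+0, north=+8); B at (east=0, north=8).
  A is 8 units west of B: delta (east=-8, north=+0); A at (east=-8, north=8).
Therefore A relative to C: (east=-8, north=8).

Answer: A is at (east=-8, north=8) relative to C.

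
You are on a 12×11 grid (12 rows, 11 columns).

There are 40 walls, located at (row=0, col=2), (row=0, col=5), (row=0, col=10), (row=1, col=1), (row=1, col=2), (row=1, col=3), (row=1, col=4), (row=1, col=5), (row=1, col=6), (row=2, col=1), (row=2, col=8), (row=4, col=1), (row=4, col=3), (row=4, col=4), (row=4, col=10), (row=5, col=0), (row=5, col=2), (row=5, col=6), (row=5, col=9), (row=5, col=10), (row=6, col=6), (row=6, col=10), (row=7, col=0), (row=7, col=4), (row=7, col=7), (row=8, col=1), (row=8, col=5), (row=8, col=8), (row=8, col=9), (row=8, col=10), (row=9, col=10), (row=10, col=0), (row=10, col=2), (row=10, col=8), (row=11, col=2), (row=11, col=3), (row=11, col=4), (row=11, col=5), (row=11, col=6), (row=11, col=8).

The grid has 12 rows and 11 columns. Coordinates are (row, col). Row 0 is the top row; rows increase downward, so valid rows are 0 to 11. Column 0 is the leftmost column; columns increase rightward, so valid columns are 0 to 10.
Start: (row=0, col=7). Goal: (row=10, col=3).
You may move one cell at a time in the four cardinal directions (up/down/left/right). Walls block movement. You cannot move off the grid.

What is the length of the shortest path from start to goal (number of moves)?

BFS from (row=0, col=7) until reaching (row=10, col=3):
  Distance 0: (row=0, col=7)
  Distance 1: (row=0, col=6), (row=0, col=8), (row=1, col=7)
  Distance 2: (row=0, col=9), (row=1, col=8), (row=2, col=7)
  Distance 3: (row=1, col=9), (row=2, col=6), (row=3, col=7)
  Distance 4: (row=1, col=10), (row=2, col=5), (row=2, col=9), (row=3, col=6), (row=3, col=8), (row=4, col=7)
  Distance 5: (row=2, col=4), (row=2, col=10), (row=3, col=5), (row=3, col=9), (row=4, col=6), (row=4, col=8), (row=5, col=7)
  Distance 6: (row=2, col=3), (row=3, col=4), (row=3, col=10), (row=4, col=5), (row=4, col=9), (row=5, col=8), (row=6, col=7)
  Distance 7: (row=2, col=2), (row=3, col=3), (row=5, col=5), (row=6, col=8)
  Distance 8: (row=3, col=2), (row=5, col=4), (row=6, col=5), (row=6, col=9), (row=7, col=8)
  Distance 9: (row=3, col=1), (row=4, col=2), (row=5, col=3), (row=6, col=4), (row=7, col=5), (row=7, col=9)
  Distance 10: (row=3, col=0), (row=6, col=3), (row=7, col=6), (row=7, col=10)
  Distance 11: (row=2, col=0), (row=4, col=0), (row=6, col=2), (row=7, col=3), (row=8, col=6)
  Distance 12: (row=1, col=0), (row=6, col=1), (row=7, col=2), (row=8, col=3), (row=8, col=7), (row=9, col=6)
  Distance 13: (row=0, col=0), (row=5, col=1), (row=6, col=0), (row=7, col=1), (row=8, col=2), (row=8, col=4), (row=9, col=3), (row=9, col=5), (row=9, col=7), (row=10, col=6)
  Distance 14: (row=0, col=1), (row=9, col=2), (row=9, col=4), (row=9, col=8), (row=10, col=3), (row=10, col=5), (row=10, col=7)  <- goal reached here
One shortest path (14 moves): (row=0, col=7) -> (row=1, col=7) -> (row=2, col=7) -> (row=2, col=6) -> (row=2, col=5) -> (row=3, col=5) -> (row=4, col=5) -> (row=5, col=5) -> (row=5, col=4) -> (row=5, col=3) -> (row=6, col=3) -> (row=7, col=3) -> (row=8, col=3) -> (row=9, col=3) -> (row=10, col=3)

Answer: Shortest path length: 14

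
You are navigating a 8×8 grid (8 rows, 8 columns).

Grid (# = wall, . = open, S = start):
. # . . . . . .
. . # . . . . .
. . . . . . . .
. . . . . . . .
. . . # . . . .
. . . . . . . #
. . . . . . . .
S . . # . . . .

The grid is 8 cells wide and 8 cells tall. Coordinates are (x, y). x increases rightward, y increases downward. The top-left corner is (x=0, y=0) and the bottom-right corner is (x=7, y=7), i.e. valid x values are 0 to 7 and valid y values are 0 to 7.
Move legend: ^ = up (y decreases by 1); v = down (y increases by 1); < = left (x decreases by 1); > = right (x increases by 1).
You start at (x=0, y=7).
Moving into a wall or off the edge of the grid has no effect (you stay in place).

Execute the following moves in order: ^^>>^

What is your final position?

Start: (x=0, y=7)
  ^ (up): (x=0, y=7) -> (x=0, y=6)
  ^ (up): (x=0, y=6) -> (x=0, y=5)
  > (right): (x=0, y=5) -> (x=1, y=5)
  > (right): (x=1, y=5) -> (x=2, y=5)
  ^ (up): (x=2, y=5) -> (x=2, y=4)
Final: (x=2, y=4)

Answer: Final position: (x=2, y=4)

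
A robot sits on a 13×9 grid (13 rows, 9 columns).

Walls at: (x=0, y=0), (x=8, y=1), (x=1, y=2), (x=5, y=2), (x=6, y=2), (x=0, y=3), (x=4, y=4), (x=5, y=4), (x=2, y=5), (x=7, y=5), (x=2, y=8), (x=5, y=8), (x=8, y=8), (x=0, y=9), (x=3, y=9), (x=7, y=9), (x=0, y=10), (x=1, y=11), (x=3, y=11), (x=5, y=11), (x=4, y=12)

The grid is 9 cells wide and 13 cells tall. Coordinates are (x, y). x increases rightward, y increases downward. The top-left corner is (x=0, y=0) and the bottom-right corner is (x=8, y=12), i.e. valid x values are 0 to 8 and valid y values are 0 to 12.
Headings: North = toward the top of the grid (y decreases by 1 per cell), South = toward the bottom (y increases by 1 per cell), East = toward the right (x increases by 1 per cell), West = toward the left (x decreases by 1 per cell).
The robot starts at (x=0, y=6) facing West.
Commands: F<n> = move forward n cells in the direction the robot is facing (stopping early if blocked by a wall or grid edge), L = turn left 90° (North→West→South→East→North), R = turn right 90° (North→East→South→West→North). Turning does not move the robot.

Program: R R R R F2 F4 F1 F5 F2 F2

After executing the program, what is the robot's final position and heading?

Answer: Final position: (x=0, y=6), facing West

Derivation:
Start: (x=0, y=6), facing West
  R: turn right, now facing North
  R: turn right, now facing East
  R: turn right, now facing South
  R: turn right, now facing West
  F2: move forward 0/2 (blocked), now at (x=0, y=6)
  F4: move forward 0/4 (blocked), now at (x=0, y=6)
  F1: move forward 0/1 (blocked), now at (x=0, y=6)
  F5: move forward 0/5 (blocked), now at (x=0, y=6)
  F2: move forward 0/2 (blocked), now at (x=0, y=6)
  F2: move forward 0/2 (blocked), now at (x=0, y=6)
Final: (x=0, y=6), facing West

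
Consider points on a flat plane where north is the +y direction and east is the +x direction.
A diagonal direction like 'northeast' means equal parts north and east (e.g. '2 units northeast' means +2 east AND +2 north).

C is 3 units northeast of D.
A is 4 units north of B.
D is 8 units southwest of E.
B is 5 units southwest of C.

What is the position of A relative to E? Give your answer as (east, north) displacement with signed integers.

Answer: A is at (east=-10, north=-6) relative to E.

Derivation:
Place E at the origin (east=0, north=0).
  D is 8 units southwest of E: delta (east=-8, north=-8); D at (east=-8, north=-8).
  C is 3 units northeast of D: delta (east=+3, north=+3); C at (east=-5, north=-5).
  B is 5 units southwest of C: delta (east=-5, north=-5); B at (east=-10, north=-10).
  A is 4 units north of B: delta (east=+0, north=+4); A at (east=-10, north=-6).
Therefore A relative to E: (east=-10, north=-6).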